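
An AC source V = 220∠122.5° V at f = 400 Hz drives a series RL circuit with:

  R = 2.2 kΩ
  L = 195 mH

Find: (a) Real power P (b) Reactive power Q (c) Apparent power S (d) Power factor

Step 1 — Angular frequency: ω = 2π·f = 2π·400 = 2513 rad/s.
Step 2 — Component impedances:
  R: Z = R = 2200 Ω
  L: Z = jωL = j·2513·0.195 = 0 + j490.1 Ω
Step 3 — Series combination: Z_total = R + L = 2200 + j490.1 Ω = 2254∠12.6° Ω.
Step 4 — Source phasor: V = 220∠122.5° V = -118.2 + j185.5 V.
Step 5 — Current: I = V / Z = -0.03329 + j0.09176 A = 0.09761∠109.9° A.
Step 6 — Complex power: S = V·I* = 20.96 + j4.669 VA.
Step 7 — Real power: P = Re(S) = 20.96 W.
Step 8 — Reactive power: Q = Im(S) = 4.669 VAR.
Step 9 — Apparent power: |S| = 21.47 VA.
Step 10 — Power factor: PF = P/|S| = 0.9761 (lagging).

(a) P = 20.96 W  (b) Q = 4.669 VAR  (c) S = 21.47 VA  (d) PF = 0.9761 (lagging)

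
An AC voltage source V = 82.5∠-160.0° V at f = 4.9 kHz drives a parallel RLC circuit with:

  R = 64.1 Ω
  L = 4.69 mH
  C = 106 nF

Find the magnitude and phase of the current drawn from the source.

Step 1 — Angular frequency: ω = 2π·f = 2π·4900 = 3.079e+04 rad/s.
Step 2 — Component impedances:
  R: Z = R = 64.1 Ω
  L: Z = jωL = j·3.079e+04·0.00469 = 0 + j144.4 Ω
  C: Z = 1/(jωC) = -j/(ω·C) = 0 - j306.4 Ω
Step 3 — Parallel combination: 1/Z_total = 1/R + 1/L + 1/C; Z_total = 60.75 + j14.26 Ω = 62.4∠13.2° Ω.
Step 4 — Source phasor: V = 82.5∠-160.0° V = -77.52 - j28.22 V.
Step 5 — Ohm's law: I = V / Z_total = (-77.52 - j28.22) / (60.75 + j14.26) = -1.313 - j0.1563 A.
Step 6 — Convert to polar: |I| = 1.322 A, ∠I = -173.2°.

I = 1.322∠-173.2° A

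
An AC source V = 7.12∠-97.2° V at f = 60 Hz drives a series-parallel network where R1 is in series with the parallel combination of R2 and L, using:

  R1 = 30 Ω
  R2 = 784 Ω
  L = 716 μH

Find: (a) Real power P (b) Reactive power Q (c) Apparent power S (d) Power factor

Step 1 — Angular frequency: ω = 2π·f = 2π·60 = 377 rad/s.
Step 2 — Component impedances:
  R1: Z = R = 30 Ω
  R2: Z = R = 784 Ω
  L: Z = jωL = j·377·0.000716 = 0 + j0.2699 Ω
Step 3 — Parallel branch: R2 || L = 1/(1/R2 + 1/L) = 9.293e-05 + j0.2699 Ω.
Step 4 — Series with R1: Z_total = R1 + (R2 || L) = 30 + j0.2699 Ω = 30∠0.5° Ω.
Step 5 — Source phasor: V = 7.12∠-97.2° V = -0.8924 - j7.064 V.
Step 6 — Current: I = V / Z = -0.03186 - j0.2352 A = 0.2373∠-97.7° A.
Step 7 — Complex power: S = V·I* = 1.69 + j0.0152 VA.
Step 8 — Real power: P = Re(S) = 1.69 W.
Step 9 — Reactive power: Q = Im(S) = 0.0152 VAR.
Step 10 — Apparent power: |S| = 1.69 VA.
Step 11 — Power factor: PF = P/|S| = 1 (lagging).

(a) P = 1.69 W  (b) Q = 0.0152 VAR  (c) S = 1.69 VA  (d) PF = 1 (lagging)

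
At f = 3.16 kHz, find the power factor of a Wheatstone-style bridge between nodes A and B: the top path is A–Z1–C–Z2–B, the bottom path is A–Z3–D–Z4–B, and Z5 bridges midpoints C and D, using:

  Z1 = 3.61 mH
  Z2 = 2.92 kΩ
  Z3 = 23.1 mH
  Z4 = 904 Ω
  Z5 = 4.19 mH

Step 1 — Angular frequency: ω = 2π·f = 2π·3160 = 1.985e+04 rad/s.
Step 2 — Component impedances:
  Z1: Z = jωL = j·1.985e+04·0.00361 = 0 + j71.68 Ω
  Z2: Z = R = 2920 Ω
  Z3: Z = jωL = j·1.985e+04·0.0231 = 0 + j458.6 Ω
  Z4: Z = R = 904 Ω
  Z5: Z = jωL = j·1.985e+04·0.00419 = 0 + j83.19 Ω
Step 3 — Bridge requires nodal analysis (the Z5 bridge couples midpoints C and D, so the two paths cannot be reduced to a simple series/parallel combination). Setting node B to ground and injecting 1 A at node A, the 3-node admittance system at A, C, D solves to V_A = Z_AB = 690.8 + j90.38 Ω = 696.7∠7.5° Ω.
Step 4 — Power factor: PF = cos(φ) = Re(Z)/|Z| = 690.83/696.71 = 0.9916.
Step 5 — Type: Im(Z) = 90.38 ⇒ lagging (phase φ = 7.5°).

PF = 0.9916 (lagging, φ = 7.5°)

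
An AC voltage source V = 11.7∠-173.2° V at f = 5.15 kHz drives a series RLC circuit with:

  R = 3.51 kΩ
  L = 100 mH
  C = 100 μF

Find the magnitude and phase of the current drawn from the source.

Step 1 — Angular frequency: ω = 2π·f = 2π·5150 = 3.236e+04 rad/s.
Step 2 — Component impedances:
  R: Z = R = 3510 Ω
  L: Z = jωL = j·3.236e+04·0.1 = 0 + j3236 Ω
  C: Z = 1/(jωC) = -j/(ω·C) = 0 - j0.309 Ω
Step 3 — Series combination: Z_total = R + L + C = 3510 + j3236 Ω = 4774∠42.7° Ω.
Step 4 — Source phasor: V = 11.7∠-173.2° V = -11.62 - j1.385 V.
Step 5 — Ohm's law: I = V / Z_total = (-11.62 - j1.385) / (3510 + j3236) = -0.001986 + j0.001436 A.
Step 6 — Convert to polar: |I| = 0.002451 A, ∠I = 144.1°.

I = 0.002451∠144.1° A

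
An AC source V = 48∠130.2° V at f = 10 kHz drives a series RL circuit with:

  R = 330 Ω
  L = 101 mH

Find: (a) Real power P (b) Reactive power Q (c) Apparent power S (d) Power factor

Step 1 — Angular frequency: ω = 2π·f = 2π·1e+04 = 6.283e+04 rad/s.
Step 2 — Component impedances:
  R: Z = R = 330 Ω
  L: Z = jωL = j·6.283e+04·0.101 = 0 + j6346 Ω
Step 3 — Series combination: Z_total = R + L = 330 + j6346 Ω = 6355∠87.0° Ω.
Step 4 — Source phasor: V = 48∠130.2° V = -30.98 + j36.66 V.
Step 5 — Current: I = V / Z = 0.005508 + j0.005169 A = 0.007554∠43.2° A.
Step 6 — Complex power: S = V·I* = 0.01883 + j0.3621 VA.
Step 7 — Real power: P = Re(S) = 0.01883 W.
Step 8 — Reactive power: Q = Im(S) = 0.3621 VAR.
Step 9 — Apparent power: |S| = 0.3626 VA.
Step 10 — Power factor: PF = P/|S| = 0.05193 (lagging).

(a) P = 0.01883 W  (b) Q = 0.3621 VAR  (c) S = 0.3626 VA  (d) PF = 0.05193 (lagging)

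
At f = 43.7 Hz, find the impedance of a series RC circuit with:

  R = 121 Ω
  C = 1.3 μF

Step 1 — Angular frequency: ω = 2π·f = 2π·43.7 = 274.6 rad/s.
Step 2 — Component impedances:
  R: Z = R = 121 Ω
  C: Z = 1/(jωC) = -j/(ω·C) = 0 - j2802 Ω
Step 3 — Series combination: Z_total = R + C = 121 - j2802 Ω = 2804∠-87.5° Ω.

Z = 121 - j2802 Ω = 2804∠-87.5° Ω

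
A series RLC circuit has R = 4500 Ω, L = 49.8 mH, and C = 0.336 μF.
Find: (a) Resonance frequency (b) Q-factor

Step 1 — Resonance condition Im(Z)=0 gives ω₀ = 1/√(LC).
Step 2 — ω₀ = 1/√(0.0498·3.36e-07) = 7731 rad/s.
Step 3 — f₀ = ω₀/(2π) = 1230 Hz.
Step 4 — Series Q: Q = ω₀L/R = 7731·0.0498/4500 = 0.08555.

(a) f₀ = 1230 Hz  (b) Q = 0.08555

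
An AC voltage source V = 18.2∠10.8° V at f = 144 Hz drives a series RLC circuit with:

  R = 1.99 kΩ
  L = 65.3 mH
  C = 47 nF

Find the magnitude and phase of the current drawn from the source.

Step 1 — Angular frequency: ω = 2π·f = 2π·144 = 904.8 rad/s.
Step 2 — Component impedances:
  R: Z = R = 1990 Ω
  L: Z = jωL = j·904.8·0.0653 = 0 + j59.08 Ω
  C: Z = 1/(jωC) = -j/(ω·C) = 0 - j2.352e+04 Ω
Step 3 — Series combination: Z_total = R + L + C = 1990 - j2.346e+04 Ω = 2.354e+04∠-85.2° Ω.
Step 4 — Source phasor: V = 18.2∠10.8° V = 17.88 + j3.41 V.
Step 5 — Ohm's law: I = V / Z_total = (17.88 + j3.41) / (1990 - j2.346e+04) = -8.015e-05 + j0.000769 A.
Step 6 — Convert to polar: |I| = 0.0007731 A, ∠I = 96.0°.

I = 0.0007731∠96.0° A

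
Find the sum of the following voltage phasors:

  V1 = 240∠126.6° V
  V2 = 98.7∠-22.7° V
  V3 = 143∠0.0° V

Step 1 — Convert each phasor to rectangular form:
  V1 = 240·(cos(126.6°) + j·sin(126.6°)) = -143.1 + j192.7 V
  V2 = 98.7·(cos(-22.7°) + j·sin(-22.7°)) = 91.05 - j38.09 V
  V3 = 143·(cos(0.0°) + j·sin(0.0°)) = 143 V
Step 2 — Sum components: V_total = 90.96 + j154.6 V.
Step 3 — Convert to polar: |V_total| = 179.4 V, ∠V_total = 59.5°.

V_total = 179.4∠59.5° V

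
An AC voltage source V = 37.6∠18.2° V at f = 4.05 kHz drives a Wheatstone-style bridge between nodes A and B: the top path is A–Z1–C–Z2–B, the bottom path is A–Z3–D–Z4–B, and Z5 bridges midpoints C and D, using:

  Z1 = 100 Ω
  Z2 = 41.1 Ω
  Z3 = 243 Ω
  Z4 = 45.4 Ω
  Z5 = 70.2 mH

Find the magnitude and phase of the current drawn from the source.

Step 1 — Angular frequency: ω = 2π·f = 2π·4050 = 2.545e+04 rad/s.
Step 2 — Component impedances:
  Z1: Z = R = 100 Ω
  Z2: Z = R = 41.1 Ω
  Z3: Z = R = 243 Ω
  Z4: Z = R = 45.4 Ω
  Z5: Z = jωL = j·2.545e+04·0.0702 = 0 + j1786 Ω
Step 3 — Bridge requires nodal analysis (the Z5 bridge couples midpoints C and D, so the two paths cannot be reduced to a simple series/parallel combination). Setting node B to ground and injecting 1 A at node A, the 3-node admittance system at A, C, D solves to V_A = Z_AB = 94.74 + j0.08991 Ω = 94.74∠0.1° Ω.
Step 4 — Source phasor: V = 37.6∠18.2° V = 35.72 + j11.74 V.
Step 5 — Ohm's law: I = V / Z_total = (35.72 + j11.74) / (94.74 + j0.08991) = 0.3771 + j0.1236 A.
Step 6 — Convert to polar: |I| = 0.3969 A, ∠I = 18.1°.

I = 0.3969∠18.1° A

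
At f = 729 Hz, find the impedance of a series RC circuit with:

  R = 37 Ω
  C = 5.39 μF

Step 1 — Angular frequency: ω = 2π·f = 2π·729 = 4580 rad/s.
Step 2 — Component impedances:
  R: Z = R = 37 Ω
  C: Z = 1/(jωC) = -j/(ω·C) = 0 - j40.5 Ω
Step 3 — Series combination: Z_total = R + C = 37 - j40.5 Ω = 54.86∠-47.6° Ω.

Z = 37 - j40.5 Ω = 54.86∠-47.6° Ω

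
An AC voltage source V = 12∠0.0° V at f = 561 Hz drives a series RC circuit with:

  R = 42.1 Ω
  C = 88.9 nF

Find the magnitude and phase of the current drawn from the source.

Step 1 — Angular frequency: ω = 2π·f = 2π·561 = 3525 rad/s.
Step 2 — Component impedances:
  R: Z = R = 42.1 Ω
  C: Z = 1/(jωC) = -j/(ω·C) = 0 - j3191 Ω
Step 3 — Series combination: Z_total = R + C = 42.1 - j3191 Ω = 3191∠-89.2° Ω.
Step 4 — Source phasor: V = 12∠0.0° V = 12 V.
Step 5 — Ohm's law: I = V / Z_total = (12) / (42.1 - j3191) = 4.96e-05 + j0.00376 A.
Step 6 — Convert to polar: |I| = 0.00376 A, ∠I = 89.2°.

I = 0.00376∠89.2° A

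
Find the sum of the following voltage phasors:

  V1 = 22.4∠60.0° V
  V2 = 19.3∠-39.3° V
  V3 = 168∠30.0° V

Step 1 — Convert each phasor to rectangular form:
  V1 = 22.4·(cos(60.0°) + j·sin(60.0°)) = 11.2 + j19.4 V
  V2 = 19.3·(cos(-39.3°) + j·sin(-39.3°)) = 14.94 - j12.22 V
  V3 = 168·(cos(30.0°) + j·sin(30.0°)) = 145.5 + j84 V
Step 2 — Sum components: V_total = 171.6 + j91.17 V.
Step 3 — Convert to polar: |V_total| = 194.3 V, ∠V_total = 28.0°.

V_total = 194.3∠28.0° V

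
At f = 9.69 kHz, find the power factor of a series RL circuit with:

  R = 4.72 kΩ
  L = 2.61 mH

Step 1 — Angular frequency: ω = 2π·f = 2π·9690 = 6.088e+04 rad/s.
Step 2 — Component impedances:
  R: Z = R = 4720 Ω
  L: Z = jωL = j·6.088e+04·0.00261 = 0 + j158.9 Ω
Step 3 — Series combination: Z_total = R + L = 4720 + j158.9 Ω = 4723∠1.9° Ω.
Step 4 — Power factor: PF = cos(φ) = Re(Z)/|Z| = 4720/4723 = 0.9994.
Step 5 — Type: Im(Z) = 158.9 ⇒ lagging (phase φ = 1.9°).

PF = 0.9994 (lagging, φ = 1.9°)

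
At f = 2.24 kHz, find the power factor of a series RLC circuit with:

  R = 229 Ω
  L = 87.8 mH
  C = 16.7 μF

Step 1 — Angular frequency: ω = 2π·f = 2π·2240 = 1.407e+04 rad/s.
Step 2 — Component impedances:
  R: Z = R = 229 Ω
  L: Z = jωL = j·1.407e+04·0.0878 = 0 + j1236 Ω
  C: Z = 1/(jωC) = -j/(ω·C) = 0 - j4.255 Ω
Step 3 — Series combination: Z_total = R + L + C = 229 + j1231 Ω = 1253∠79.5° Ω.
Step 4 — Power factor: PF = cos(φ) = Re(Z)/|Z| = 229/1253 = 0.1828.
Step 5 — Type: Im(Z) = 1231 ⇒ lagging (phase φ = 79.5°).

PF = 0.1828 (lagging, φ = 79.5°)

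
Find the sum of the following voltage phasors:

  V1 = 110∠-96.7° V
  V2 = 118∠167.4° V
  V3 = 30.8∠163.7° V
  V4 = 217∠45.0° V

Step 1 — Convert each phasor to rectangular form:
  V1 = 110·(cos(-96.7°) + j·sin(-96.7°)) = -12.83 - j109.2 V
  V2 = 118·(cos(167.4°) + j·sin(167.4°)) = -115.2 + j25.74 V
  V3 = 30.8·(cos(163.7°) + j·sin(163.7°)) = -29.56 + j8.645 V
  V4 = 217·(cos(45.0°) + j·sin(45.0°)) = 153.4 + j153.4 V
Step 2 — Sum components: V_total = -4.112 + j78.58 V.
Step 3 — Convert to polar: |V_total| = 78.69 V, ∠V_total = 93.0°.

V_total = 78.69∠93.0° V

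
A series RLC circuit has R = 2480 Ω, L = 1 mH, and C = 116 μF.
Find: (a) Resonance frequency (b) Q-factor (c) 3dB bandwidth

Step 1 — Resonance condition Im(Z)=0 gives ω₀ = 1/√(LC).
Step 2 — ω₀ = 1/√(0.001·0.000116) = 2936 rad/s.
Step 3 — f₀ = ω₀/(2π) = 467.3 Hz.
Step 4 — Series Q: Q = ω₀L/R = 2936·0.001/2480 = 0.001184.
Step 5 — 3dB bandwidth: Δω = ω₀/Q = 2.48e+06 rad/s; BW = Δω/(2π) = 3.947e+05 Hz.

(a) f₀ = 467.3 Hz  (b) Q = 0.001184  (c) BW = 3.947e+05 Hz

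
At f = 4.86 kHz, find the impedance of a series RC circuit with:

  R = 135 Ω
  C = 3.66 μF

Step 1 — Angular frequency: ω = 2π·f = 2π·4860 = 3.054e+04 rad/s.
Step 2 — Component impedances:
  R: Z = R = 135 Ω
  C: Z = 1/(jωC) = -j/(ω·C) = 0 - j8.948 Ω
Step 3 — Series combination: Z_total = R + C = 135 - j8.948 Ω = 135.3∠-3.8° Ω.

Z = 135 - j8.948 Ω = 135.3∠-3.8° Ω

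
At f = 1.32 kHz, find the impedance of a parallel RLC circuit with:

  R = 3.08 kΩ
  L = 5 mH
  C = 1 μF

Step 1 — Angular frequency: ω = 2π·f = 2π·1320 = 8294 rad/s.
Step 2 — Component impedances:
  R: Z = R = 3080 Ω
  L: Z = jωL = j·8294·0.005 = 0 + j41.47 Ω
  C: Z = 1/(jωC) = -j/(ω·C) = 0 - j120.6 Ω
Step 3 — Parallel combination: 1/Z_total = 1/R + 1/L + 1/C; Z_total = 1.297 + j63.18 Ω = 63.2∠88.8° Ω.

Z = 1.297 + j63.18 Ω = 63.2∠88.8° Ω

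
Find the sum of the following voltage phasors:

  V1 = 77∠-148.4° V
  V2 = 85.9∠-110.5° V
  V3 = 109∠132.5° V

Step 1 — Convert each phasor to rectangular form:
  V1 = 77·(cos(-148.4°) + j·sin(-148.4°)) = -65.58 - j40.35 V
  V2 = 85.9·(cos(-110.5°) + j·sin(-110.5°)) = -30.08 - j80.46 V
  V3 = 109·(cos(132.5°) + j·sin(132.5°)) = -73.64 + j80.36 V
Step 2 — Sum components: V_total = -169.3 - j40.44 V.
Step 3 — Convert to polar: |V_total| = 174.1 V, ∠V_total = -166.6°.

V_total = 174.1∠-166.6° V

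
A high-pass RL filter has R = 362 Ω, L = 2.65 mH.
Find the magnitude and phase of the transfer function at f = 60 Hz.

Step 1 — Angular frequency: ω = 2π·60 = 377 rad/s.
Step 2 — Transfer function: H(jω) = jωL/(R + jωL).
Step 3 — Numerator jωL = j·0.999; denominator R + jωL = 362 + j0.999.
Step 4 — H = 7.616e-06 + j0.00276.
Step 5 — Magnitude: |H| = 0.00276 (-51.2 dB); phase: φ = 89.8°.

|H| = 0.00276 (-51.2 dB), φ = 89.8°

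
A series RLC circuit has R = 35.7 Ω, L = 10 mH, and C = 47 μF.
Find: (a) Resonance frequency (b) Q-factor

Step 1 — Resonance condition Im(Z)=0 gives ω₀ = 1/√(LC).
Step 2 — ω₀ = 1/√(0.01·4.7e-05) = 1459 rad/s.
Step 3 — f₀ = ω₀/(2π) = 232.2 Hz.
Step 4 — Series Q: Q = ω₀L/R = 1459·0.01/35.7 = 0.4086.

(a) f₀ = 232.2 Hz  (b) Q = 0.4086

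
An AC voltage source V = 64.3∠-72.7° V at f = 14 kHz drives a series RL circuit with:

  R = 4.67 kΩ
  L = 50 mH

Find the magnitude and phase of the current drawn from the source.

Step 1 — Angular frequency: ω = 2π·f = 2π·1.4e+04 = 8.796e+04 rad/s.
Step 2 — Component impedances:
  R: Z = R = 4670 Ω
  L: Z = jωL = j·8.796e+04·0.05 = 0 + j4398 Ω
Step 3 — Series combination: Z_total = R + L = 4670 + j4398 Ω = 6415∠43.3° Ω.
Step 4 — Source phasor: V = 64.3∠-72.7° V = 19.12 - j61.39 V.
Step 5 — Ohm's law: I = V / Z_total = (19.12 - j61.39) / (4670 + j4398) = -0.004391 - j0.00901 A.
Step 6 — Convert to polar: |I| = 0.01002 A, ∠I = -116.0°.

I = 0.01002∠-116.0° A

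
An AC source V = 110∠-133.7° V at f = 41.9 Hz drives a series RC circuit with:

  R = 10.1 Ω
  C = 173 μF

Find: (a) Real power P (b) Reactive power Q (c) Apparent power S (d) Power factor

Step 1 — Angular frequency: ω = 2π·f = 2π·41.9 = 263.3 rad/s.
Step 2 — Component impedances:
  R: Z = R = 10.1 Ω
  C: Z = 1/(jωC) = -j/(ω·C) = 0 - j21.96 Ω
Step 3 — Series combination: Z_total = R + C = 10.1 - j21.96 Ω = 24.17∠-65.3° Ω.
Step 4 — Source phasor: V = 110∠-133.7° V = -76 - j79.53 V.
Step 5 — Current: I = V / Z = 1.675 - j4.232 A = 4.551∠-68.4° A.
Step 6 — Complex power: S = V·I* = 209.2 - j454.8 VA.
Step 7 — Real power: P = Re(S) = 209.2 W.
Step 8 — Reactive power: Q = Im(S) = -454.8 VAR.
Step 9 — Apparent power: |S| = 500.7 VA.
Step 10 — Power factor: PF = P/|S| = 0.4179 (leading).

(a) P = 209.2 W  (b) Q = -454.8 VAR  (c) S = 500.7 VA  (d) PF = 0.4179 (leading)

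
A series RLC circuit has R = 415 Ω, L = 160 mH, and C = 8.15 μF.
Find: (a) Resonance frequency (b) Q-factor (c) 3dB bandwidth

Step 1 — Resonance: ω₀ = 1/√(LC) = 1/√(0.16·8.15e-06) = 875.7 rad/s.
Step 2 — f₀ = ω₀/(2π) = 139.4 Hz.
Step 3 — Series Q: Q = ω₀L/R = 875.7·0.16/415 = 0.3376.
Step 4 — Bandwidth: Δω = ω₀/Q = 2594 rad/s; BW = Δω/(2π) = 412.8 Hz.

(a) f₀ = 139.4 Hz  (b) Q = 0.3376  (c) BW = 412.8 Hz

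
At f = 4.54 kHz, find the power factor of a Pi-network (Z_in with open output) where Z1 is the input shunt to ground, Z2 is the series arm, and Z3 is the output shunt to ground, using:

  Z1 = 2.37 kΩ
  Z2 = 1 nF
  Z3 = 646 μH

Step 1 — Angular frequency: ω = 2π·f = 2π·4540 = 2.853e+04 rad/s.
Step 2 — Component impedances:
  Z1: Z = R = 2370 Ω
  Z2: Z = 1/(jωC) = -j/(ω·C) = 0 - j3.506e+04 Ω
  Z3: Z = jωL = j·2.853e+04·0.000646 = 0 + j18.43 Ω
Step 3 — With open output, the series arm Z2 and the output shunt Z3 appear in series to ground: Z2 + Z3 = 0 - j3.504e+04 Ω.
Step 4 — Parallel with input shunt Z1: Z_in = Z1 || (Z2 + Z3) = 2359 - j159.6 Ω = 2365∠-3.9° Ω.
Step 5 — Power factor: PF = cos(φ) = Re(Z)/|Z| = 2359.2/2364.6 = 0.9977.
Step 6 — Type: Im(Z) = -159.6 ⇒ leading (phase φ = -3.9°).

PF = 0.9977 (leading, φ = -3.9°)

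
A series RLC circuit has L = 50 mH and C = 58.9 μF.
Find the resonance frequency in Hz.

Step 1 — Resonance condition Im(Z)=0 gives ω₀ = 1/√(LC).
Step 2 — ω₀ = 1/√(0.05·5.89e-05) = 582.7 rad/s.
Step 3 — f₀ = ω₀/(2π) = 92.74 Hz.

f₀ = 92.74 Hz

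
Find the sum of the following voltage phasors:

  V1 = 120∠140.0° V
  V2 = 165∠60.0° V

Step 1 — Convert each phasor to rectangular form:
  V1 = 120·(cos(140.0°) + j·sin(140.0°)) = -91.93 + j77.13 V
  V2 = 165·(cos(60.0°) + j·sin(60.0°)) = 82.5 + j142.9 V
Step 2 — Sum components: V_total = -9.425 + j220 V.
Step 3 — Convert to polar: |V_total| = 220.2 V, ∠V_total = 92.5°.

V_total = 220.2∠92.5° V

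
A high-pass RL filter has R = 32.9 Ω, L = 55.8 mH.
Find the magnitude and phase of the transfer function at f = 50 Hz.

Step 1 — Angular frequency: ω = 2π·50 = 314.2 rad/s.
Step 2 — Transfer function: H(jω) = jωL/(R + jωL).
Step 3 — Numerator jωL = j·17.53; denominator R + jωL = 32.9 + j17.53.
Step 4 — H = 0.2211 + j0.415.
Step 5 — Magnitude: |H| = 0.4702 (-6.6 dB); phase: φ = 61.9°.

|H| = 0.4702 (-6.6 dB), φ = 61.9°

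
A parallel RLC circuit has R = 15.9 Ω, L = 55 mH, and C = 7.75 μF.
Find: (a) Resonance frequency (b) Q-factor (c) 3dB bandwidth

Step 1 — Resonance: ω₀ = 1/√(LC) = 1/√(0.055·7.75e-06) = 1532 rad/s.
Step 2 — f₀ = ω₀/(2π) = 243.8 Hz.
Step 3 — Parallel Q: Q = R/(ω₀L) = 15.9/(1532·0.055) = 0.1887.
Step 4 — Bandwidth: Δω = ω₀/Q = 8115 rad/s; BW = Δω/(2π) = 1292 Hz.

(a) f₀ = 243.8 Hz  (b) Q = 0.1887  (c) BW = 1292 Hz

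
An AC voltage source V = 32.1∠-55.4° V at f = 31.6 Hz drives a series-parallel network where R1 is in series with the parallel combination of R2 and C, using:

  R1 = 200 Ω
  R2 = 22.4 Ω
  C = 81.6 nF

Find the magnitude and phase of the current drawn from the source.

Step 1 — Angular frequency: ω = 2π·f = 2π·31.6 = 198.5 rad/s.
Step 2 — Component impedances:
  R1: Z = R = 200 Ω
  R2: Z = R = 22.4 Ω
  C: Z = 1/(jωC) = -j/(ω·C) = 0 - j6.172e+04 Ω
Step 3 — Parallel branch: R2 || C = 1/(1/R2 + 1/C) = 22.4 - j0.008129 Ω.
Step 4 — Series with R1: Z_total = R1 + (R2 || C) = 222.4 - j0.008129 Ω = 222.4∠-0.0° Ω.
Step 5 — Source phasor: V = 32.1∠-55.4° V = 18.23 - j26.42 V.
Step 6 — Ohm's law: I = V / Z_total = (18.23 - j26.42) / (222.4 - j0.008129) = 0.08196 - j0.1188 A.
Step 7 — Convert to polar: |I| = 0.1443 A, ∠I = -55.4°.

I = 0.1443∠-55.4° A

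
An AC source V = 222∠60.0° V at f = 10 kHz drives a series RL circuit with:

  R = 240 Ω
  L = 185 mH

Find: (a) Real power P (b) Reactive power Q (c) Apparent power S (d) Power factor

Step 1 — Angular frequency: ω = 2π·f = 2π·1e+04 = 6.283e+04 rad/s.
Step 2 — Component impedances:
  R: Z = R = 240 Ω
  L: Z = jωL = j·6.283e+04·0.185 = 0 + j1.162e+04 Ω
Step 3 — Series combination: Z_total = R + L = 240 + j1.162e+04 Ω = 1.163e+04∠88.8° Ω.
Step 4 — Source phasor: V = 222∠60.0° V = 111 + j192.3 V.
Step 5 — Current: I = V / Z = 0.01673 - j0.009204 A = 0.01909∠-28.8° A.
Step 6 — Complex power: S = V·I* = 0.0875 + j4.238 VA.
Step 7 — Real power: P = Re(S) = 0.0875 W.
Step 8 — Reactive power: Q = Im(S) = 4.238 VAR.
Step 9 — Apparent power: |S| = 4.239 VA.
Step 10 — Power factor: PF = P/|S| = 0.02064 (lagging).

(a) P = 0.0875 W  (b) Q = 4.238 VAR  (c) S = 4.239 VA  (d) PF = 0.02064 (lagging)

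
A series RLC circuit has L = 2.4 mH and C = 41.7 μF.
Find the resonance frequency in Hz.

Step 1 — Resonance condition Im(Z)=0 gives ω₀ = 1/√(LC).
Step 2 — ω₀ = 1/√(0.0024·4.17e-05) = 3161 rad/s.
Step 3 — f₀ = ω₀/(2π) = 503.1 Hz.

f₀ = 503.1 Hz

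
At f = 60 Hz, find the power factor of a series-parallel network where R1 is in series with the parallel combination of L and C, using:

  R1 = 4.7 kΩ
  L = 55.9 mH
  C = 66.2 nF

Step 1 — Angular frequency: ω = 2π·f = 2π·60 = 377 rad/s.
Step 2 — Component impedances:
  R1: Z = R = 4700 Ω
  L: Z = jωL = j·377·0.0559 = 0 + j21.07 Ω
  C: Z = 1/(jωC) = -j/(ω·C) = 0 - j4.007e+04 Ω
Step 3 — Parallel branch: L || C = 1/(1/L + 1/C) = 0 + j21.08 Ω.
Step 4 — Series with R1: Z_total = R1 + (L || C) = 4700 + j21.08 Ω = 4700∠0.3° Ω.
Step 5 — Power factor: PF = cos(φ) = Re(Z)/|Z| = 4700/4700 = 1.
Step 6 — Type: Im(Z) = 21.08 ⇒ lagging (phase φ = 0.3°).

PF = 1 (lagging, φ = 0.3°)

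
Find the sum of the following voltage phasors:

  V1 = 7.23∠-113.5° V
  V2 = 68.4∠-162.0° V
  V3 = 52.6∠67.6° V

Step 1 — Convert each phasor to rectangular form:
  V1 = 7.23·(cos(-113.5°) + j·sin(-113.5°)) = -2.883 - j6.63 V
  V2 = 68.4·(cos(-162.0°) + j·sin(-162.0°)) = -65.05 - j21.14 V
  V3 = 52.6·(cos(67.6°) + j·sin(67.6°)) = 20.04 + j48.63 V
Step 2 — Sum components: V_total = -47.89 + j20.86 V.
Step 3 — Convert to polar: |V_total| = 52.24 V, ∠V_total = 156.5°.

V_total = 52.24∠156.5° V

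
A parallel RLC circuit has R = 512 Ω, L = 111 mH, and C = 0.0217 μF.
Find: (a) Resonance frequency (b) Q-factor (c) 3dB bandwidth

Step 1 — Resonance: ω₀ = 1/√(LC) = 1/√(0.111·2.17e-08) = 2.038e+04 rad/s.
Step 2 — f₀ = ω₀/(2π) = 3243 Hz.
Step 3 — Parallel Q: Q = R/(ω₀L) = 512/(2.038e+04·0.111) = 0.2264.
Step 4 — Bandwidth: Δω = ω₀/Q = 9.001e+04 rad/s; BW = Δω/(2π) = 1.432e+04 Hz.

(a) f₀ = 3243 Hz  (b) Q = 0.2264  (c) BW = 1.432e+04 Hz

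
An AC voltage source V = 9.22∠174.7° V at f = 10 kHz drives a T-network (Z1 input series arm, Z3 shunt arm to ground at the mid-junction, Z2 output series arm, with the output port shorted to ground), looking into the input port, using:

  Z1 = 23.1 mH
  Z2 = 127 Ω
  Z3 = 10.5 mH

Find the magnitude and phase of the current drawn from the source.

Step 1 — Angular frequency: ω = 2π·f = 2π·1e+04 = 6.283e+04 rad/s.
Step 2 — Component impedances:
  Z1: Z = jωL = j·6.283e+04·0.0231 = 0 + j1451 Ω
  Z2: Z = R = 127 Ω
  Z3: Z = jωL = j·6.283e+04·0.0105 = 0 + j659.7 Ω
Step 3 — With the output port shorted to ground, the output series arm Z2 runs from the junction to ground; the shunt arm Z3 also runs from the junction to ground. They appear in parallel: Z3 || Z2 = 122.5 + j23.57 Ω.
Step 4 — Series with input arm Z1: Z_in = Z1 + (Z3 || Z2) = 122.5 + j1475 Ω = 1480∠85.3° Ω.
Step 5 — Source phasor: V = 9.22∠174.7° V = -9.181 + j0.8517 V.
Step 6 — Ohm's law: I = V / Z_total = (-9.181 + j0.8517) / (122.5 + j1475) = 6.022e-05 + j0.006229 A.
Step 7 — Convert to polar: |I| = 0.006229 A, ∠I = 89.4°.

I = 0.006229∠89.4° A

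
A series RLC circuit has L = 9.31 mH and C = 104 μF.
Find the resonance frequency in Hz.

Step 1 — Resonance condition Im(Z)=0 gives ω₀ = 1/√(LC).
Step 2 — ω₀ = 1/√(0.00931·0.000104) = 1016 rad/s.
Step 3 — f₀ = ω₀/(2π) = 161.7 Hz.

f₀ = 161.7 Hz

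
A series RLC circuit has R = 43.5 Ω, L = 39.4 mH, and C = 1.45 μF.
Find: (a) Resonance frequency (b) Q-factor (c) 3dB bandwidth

Step 1 — Resonance: ω₀ = 1/√(LC) = 1/√(0.0394·1.45e-06) = 4184 rad/s.
Step 2 — f₀ = ω₀/(2π) = 665.9 Hz.
Step 3 — Series Q: Q = ω₀L/R = 4184·0.0394/43.5 = 3.789.
Step 4 — Bandwidth: Δω = ω₀/Q = 1104 rad/s; BW = Δω/(2π) = 175.7 Hz.

(a) f₀ = 665.9 Hz  (b) Q = 3.789  (c) BW = 175.7 Hz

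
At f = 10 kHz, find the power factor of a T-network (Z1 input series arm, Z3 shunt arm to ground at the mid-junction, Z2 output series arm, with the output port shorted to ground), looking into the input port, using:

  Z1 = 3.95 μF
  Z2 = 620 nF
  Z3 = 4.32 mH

Step 1 — Angular frequency: ω = 2π·f = 2π·1e+04 = 6.283e+04 rad/s.
Step 2 — Component impedances:
  Z1: Z = 1/(jωC) = -j/(ω·C) = 0 - j4.029 Ω
  Z2: Z = 1/(jωC) = -j/(ω·C) = 0 - j25.67 Ω
  Z3: Z = jωL = j·6.283e+04·0.00432 = 0 + j271.4 Ω
Step 3 — With the output port shorted to ground, the output series arm Z2 runs from the junction to ground; the shunt arm Z3 also runs from the junction to ground. They appear in parallel: Z3 || Z2 = 0 - j28.35 Ω.
Step 4 — Series with input arm Z1: Z_in = Z1 + (Z3 || Z2) = 0 - j32.38 Ω = 32.38∠-90.0° Ω.
Step 5 — Power factor: PF = cos(φ) = Re(Z)/|Z| = 0/32.38 = 0.
Step 6 — Type: Im(Z) = -32.38 ⇒ leading (phase φ = -90.0°).

PF = 0 (leading, φ = -90.0°)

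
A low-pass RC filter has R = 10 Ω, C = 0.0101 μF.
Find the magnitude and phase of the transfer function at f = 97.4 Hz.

Step 1 — Angular frequency: ω = 2π·97.4 = 612 rad/s.
Step 2 — Transfer function: H(jω) = 1/(1 + jωRC).
Step 3 — Denominator: 1 + jωRC = 1 + j·612·10·1.01e-08 = 1 + j6.181e-05.
Step 4 — H = 1 - j6.181e-05.
Step 5 — Magnitude: |H| = 1 (-0.0 dB); phase: φ = -0.0°.

|H| = 1 (-0.0 dB), φ = -0.0°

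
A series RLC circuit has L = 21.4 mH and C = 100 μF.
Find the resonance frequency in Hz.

Step 1 — Resonance condition Im(Z)=0 gives ω₀ = 1/√(LC).
Step 2 — ω₀ = 1/√(0.0214·0.0001) = 683.6 rad/s.
Step 3 — f₀ = ω₀/(2π) = 108.8 Hz.

f₀ = 108.8 Hz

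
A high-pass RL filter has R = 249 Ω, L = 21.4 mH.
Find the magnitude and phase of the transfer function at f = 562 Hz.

Step 1 — Angular frequency: ω = 2π·562 = 3531 rad/s.
Step 2 — Transfer function: H(jω) = jωL/(R + jωL).
Step 3 — Numerator jωL = j·75.57; denominator R + jωL = 249 + j75.57.
Step 4 — H = 0.08433 + j0.2779.
Step 5 — Magnitude: |H| = 0.2904 (-10.7 dB); phase: φ = 73.1°.

|H| = 0.2904 (-10.7 dB), φ = 73.1°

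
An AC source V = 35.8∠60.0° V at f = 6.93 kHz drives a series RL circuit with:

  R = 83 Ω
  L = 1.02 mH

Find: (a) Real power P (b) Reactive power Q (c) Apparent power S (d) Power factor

Step 1 — Angular frequency: ω = 2π·f = 2π·6930 = 4.354e+04 rad/s.
Step 2 — Component impedances:
  R: Z = R = 83 Ω
  L: Z = jωL = j·4.354e+04·0.00102 = 0 + j44.41 Ω
Step 3 — Series combination: Z_total = R + L = 83 + j44.41 Ω = 94.14∠28.2° Ω.
Step 4 — Source phasor: V = 35.8∠60.0° V = 17.9 + j31 V.
Step 5 — Current: I = V / Z = 0.323 + j0.2007 A = 0.3803∠31.8° A.
Step 6 — Complex power: S = V·I* = 12 + j6.423 VA.
Step 7 — Real power: P = Re(S) = 12 W.
Step 8 — Reactive power: Q = Im(S) = 6.423 VAR.
Step 9 — Apparent power: |S| = 13.61 VA.
Step 10 — Power factor: PF = P/|S| = 0.8817 (lagging).

(a) P = 12 W  (b) Q = 6.423 VAR  (c) S = 13.61 VA  (d) PF = 0.8817 (lagging)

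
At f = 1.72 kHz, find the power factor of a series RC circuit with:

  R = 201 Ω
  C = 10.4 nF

Step 1 — Angular frequency: ω = 2π·f = 2π·1720 = 1.081e+04 rad/s.
Step 2 — Component impedances:
  R: Z = R = 201 Ω
  C: Z = 1/(jωC) = -j/(ω·C) = 0 - j8897 Ω
Step 3 — Series combination: Z_total = R + C = 201 - j8897 Ω = 8900∠-88.7° Ω.
Step 4 — Power factor: PF = cos(φ) = Re(Z)/|Z| = 201/8899.6 = 0.02259.
Step 5 — Type: Im(Z) = -8897 ⇒ leading (phase φ = -88.7°).

PF = 0.02259 (leading, φ = -88.7°)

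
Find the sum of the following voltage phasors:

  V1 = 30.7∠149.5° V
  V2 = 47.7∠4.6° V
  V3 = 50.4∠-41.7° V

Step 1 — Convert each phasor to rectangular form:
  V1 = 30.7·(cos(149.5°) + j·sin(149.5°)) = -26.45 + j15.58 V
  V2 = 47.7·(cos(4.6°) + j·sin(4.6°)) = 47.55 + j3.825 V
  V3 = 50.4·(cos(-41.7°) + j·sin(-41.7°)) = 37.63 - j33.53 V
Step 2 — Sum components: V_total = 58.72 - j14.12 V.
Step 3 — Convert to polar: |V_total| = 60.4 V, ∠V_total = -13.5°.

V_total = 60.4∠-13.5° V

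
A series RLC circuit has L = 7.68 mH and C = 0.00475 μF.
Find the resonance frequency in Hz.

Step 1 — Resonance condition Im(Z)=0 gives ω₀ = 1/√(LC).
Step 2 — ω₀ = 1/√(0.00768·4.75e-09) = 1.656e+05 rad/s.
Step 3 — f₀ = ω₀/(2π) = 2.635e+04 Hz.

f₀ = 2.635e+04 Hz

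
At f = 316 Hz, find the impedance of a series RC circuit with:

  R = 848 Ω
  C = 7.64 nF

Step 1 — Angular frequency: ω = 2π·f = 2π·316 = 1985 rad/s.
Step 2 — Component impedances:
  R: Z = R = 848 Ω
  C: Z = 1/(jωC) = -j/(ω·C) = 0 - j6.592e+04 Ω
Step 3 — Series combination: Z_total = R + C = 848 - j6.592e+04 Ω = 6.593e+04∠-89.3° Ω.

Z = 848 - j6.592e+04 Ω = 6.593e+04∠-89.3° Ω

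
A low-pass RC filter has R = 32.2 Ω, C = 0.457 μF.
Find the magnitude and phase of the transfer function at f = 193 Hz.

Step 1 — Angular frequency: ω = 2π·193 = 1213 rad/s.
Step 2 — Transfer function: H(jω) = 1/(1 + jωRC).
Step 3 — Denominator: 1 + jωRC = 1 + j·1213·32.2·4.57e-07 = 1 + j0.01784.
Step 4 — H = 0.9997 - j0.01784.
Step 5 — Magnitude: |H| = 0.9998 (-0.0 dB); phase: φ = -1.0°.

|H| = 0.9998 (-0.0 dB), φ = -1.0°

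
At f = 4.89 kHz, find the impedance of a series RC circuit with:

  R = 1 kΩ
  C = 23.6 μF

Step 1 — Angular frequency: ω = 2π·f = 2π·4890 = 3.072e+04 rad/s.
Step 2 — Component impedances:
  R: Z = R = 1000 Ω
  C: Z = 1/(jωC) = -j/(ω·C) = 0 - j1.379 Ω
Step 3 — Series combination: Z_total = R + C = 1000 - j1.379 Ω = 1000∠-0.1° Ω.

Z = 1000 - j1.379 Ω = 1000∠-0.1° Ω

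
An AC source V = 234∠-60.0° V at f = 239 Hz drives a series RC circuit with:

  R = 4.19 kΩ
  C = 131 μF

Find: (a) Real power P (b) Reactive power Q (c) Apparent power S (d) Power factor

Step 1 — Angular frequency: ω = 2π·f = 2π·239 = 1502 rad/s.
Step 2 — Component impedances:
  R: Z = R = 4190 Ω
  C: Z = 1/(jωC) = -j/(ω·C) = 0 - j5.083 Ω
Step 3 — Series combination: Z_total = R + C = 4190 - j5.083 Ω = 4190∠-0.1° Ω.
Step 4 — Source phasor: V = 234∠-60.0° V = 117 - j202.6 V.
Step 5 — Current: I = V / Z = 0.02798 - j0.04833 A = 0.05585∠-59.9° A.
Step 6 — Complex power: S = V·I* = 13.07 - j0.01585 VA.
Step 7 — Real power: P = Re(S) = 13.07 W.
Step 8 — Reactive power: Q = Im(S) = -0.01585 VAR.
Step 9 — Apparent power: |S| = 13.07 VA.
Step 10 — Power factor: PF = P/|S| = 1 (leading).

(a) P = 13.07 W  (b) Q = -0.01585 VAR  (c) S = 13.07 VA  (d) PF = 1 (leading)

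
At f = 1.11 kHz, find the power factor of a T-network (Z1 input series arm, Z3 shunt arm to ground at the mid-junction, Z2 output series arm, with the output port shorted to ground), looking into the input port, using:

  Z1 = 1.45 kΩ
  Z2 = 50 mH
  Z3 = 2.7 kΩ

Step 1 — Angular frequency: ω = 2π·f = 2π·1110 = 6974 rad/s.
Step 2 — Component impedances:
  Z1: Z = R = 1450 Ω
  Z2: Z = jωL = j·6974·0.05 = 0 + j348.7 Ω
  Z3: Z = R = 2700 Ω
Step 3 — With the output port shorted to ground, the output series arm Z2 runs from the junction to ground; the shunt arm Z3 also runs from the junction to ground. They appear in parallel: Z3 || Z2 = 44.3 + j343 Ω.
Step 4 — Series with input arm Z1: Z_in = Z1 + (Z3 || Z2) = 1494 + j343 Ω = 1533∠12.9° Ω.
Step 5 — Power factor: PF = cos(φ) = Re(Z)/|Z| = 1494.3/1533.16 = 0.9747.
Step 6 — Type: Im(Z) = 343 ⇒ lagging (phase φ = 12.9°).

PF = 0.9747 (lagging, φ = 12.9°)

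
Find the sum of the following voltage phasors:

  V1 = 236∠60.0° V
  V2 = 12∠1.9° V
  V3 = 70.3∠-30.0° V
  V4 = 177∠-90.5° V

Step 1 — Convert each phasor to rectangular form:
  V1 = 236·(cos(60.0°) + j·sin(60.0°)) = 118 + j204.4 V
  V2 = 12·(cos(1.9°) + j·sin(1.9°)) = 11.99 + j0.3979 V
  V3 = 70.3·(cos(-30.0°) + j·sin(-30.0°)) = 60.88 - j35.15 V
  V4 = 177·(cos(-90.5°) + j·sin(-90.5°)) = -1.545 - j177 V
Step 2 — Sum components: V_total = 189.3 - j7.363 V.
Step 3 — Convert to polar: |V_total| = 189.5 V, ∠V_total = -2.2°.

V_total = 189.5∠-2.2° V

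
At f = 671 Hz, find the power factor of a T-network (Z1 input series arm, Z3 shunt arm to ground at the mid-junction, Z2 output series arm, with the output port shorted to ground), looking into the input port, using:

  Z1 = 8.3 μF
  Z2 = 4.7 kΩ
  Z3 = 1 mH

Step 1 — Angular frequency: ω = 2π·f = 2π·671 = 4216 rad/s.
Step 2 — Component impedances:
  Z1: Z = 1/(jωC) = -j/(ω·C) = 0 - j28.58 Ω
  Z2: Z = R = 4700 Ω
  Z3: Z = jωL = j·4216·0.001 = 0 + j4.216 Ω
Step 3 — With the output port shorted to ground, the output series arm Z2 runs from the junction to ground; the shunt arm Z3 also runs from the junction to ground. They appear in parallel: Z3 || Z2 = 0.003782 + j4.216 Ω.
Step 4 — Series with input arm Z1: Z_in = Z1 + (Z3 || Z2) = 0.003782 - j24.36 Ω = 24.36∠-90.0° Ω.
Step 5 — Power factor: PF = cos(φ) = Re(Z)/|Z| = 0.0037819/24.361 = 0.0001552.
Step 6 — Type: Im(Z) = -24.36 ⇒ leading (phase φ = -90.0°).

PF = 0.0001552 (leading, φ = -90.0°)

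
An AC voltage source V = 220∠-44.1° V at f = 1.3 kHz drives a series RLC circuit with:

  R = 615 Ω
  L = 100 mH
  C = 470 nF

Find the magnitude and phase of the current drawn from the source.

Step 1 — Angular frequency: ω = 2π·f = 2π·1300 = 8168 rad/s.
Step 2 — Component impedances:
  R: Z = R = 615 Ω
  L: Z = jωL = j·8168·0.1 = 0 + j816.8 Ω
  C: Z = 1/(jωC) = -j/(ω·C) = 0 - j260.5 Ω
Step 3 — Series combination: Z_total = R + L + C = 615 + j556.3 Ω = 829.3∠42.1° Ω.
Step 4 — Source phasor: V = 220∠-44.1° V = 158 - j153.1 V.
Step 5 — Ohm's law: I = V / Z_total = (158 - j153.1) / (615 + j556.3) = 0.01743 - j0.2647 A.
Step 6 — Convert to polar: |I| = 0.2653 A, ∠I = -86.2°.

I = 0.2653∠-86.2° A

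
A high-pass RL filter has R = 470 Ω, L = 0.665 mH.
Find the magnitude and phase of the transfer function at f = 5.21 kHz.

Step 1 — Angular frequency: ω = 2π·5210 = 3.274e+04 rad/s.
Step 2 — Transfer function: H(jω) = jωL/(R + jωL).
Step 3 — Numerator jωL = j·21.77; denominator R + jωL = 470 + j21.77.
Step 4 — H = 0.002141 + j0.04622.
Step 5 — Magnitude: |H| = 0.04627 (-26.7 dB); phase: φ = 87.3°.

|H| = 0.04627 (-26.7 dB), φ = 87.3°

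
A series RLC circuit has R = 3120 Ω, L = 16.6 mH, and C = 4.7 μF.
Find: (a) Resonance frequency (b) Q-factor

Step 1 — Resonance condition Im(Z)=0 gives ω₀ = 1/√(LC).
Step 2 — ω₀ = 1/√(0.0166·4.7e-06) = 3580 rad/s.
Step 3 — f₀ = ω₀/(2π) = 569.8 Hz.
Step 4 — Series Q: Q = ω₀L/R = 3580·0.0166/3120 = 0.01905.

(a) f₀ = 569.8 Hz  (b) Q = 0.01905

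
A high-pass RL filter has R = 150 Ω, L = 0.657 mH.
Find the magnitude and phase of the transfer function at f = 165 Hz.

Step 1 — Angular frequency: ω = 2π·165 = 1037 rad/s.
Step 2 — Transfer function: H(jω) = jωL/(R + jωL).
Step 3 — Numerator jωL = j·0.6811; denominator R + jωL = 150 + j0.6811.
Step 4 — H = 2.062e-05 + j0.004541.
Step 5 — Magnitude: |H| = 0.004541 (-46.9 dB); phase: φ = 89.7°.

|H| = 0.004541 (-46.9 dB), φ = 89.7°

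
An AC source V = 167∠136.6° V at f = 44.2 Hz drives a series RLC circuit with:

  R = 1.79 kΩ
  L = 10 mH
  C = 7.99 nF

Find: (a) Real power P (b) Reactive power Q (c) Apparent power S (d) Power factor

Step 1 — Angular frequency: ω = 2π·f = 2π·44.2 = 277.7 rad/s.
Step 2 — Component impedances:
  R: Z = R = 1790 Ω
  L: Z = jωL = j·277.7·0.01 = 0 + j2.777 Ω
  C: Z = 1/(jωC) = -j/(ω·C) = 0 - j4.507e+05 Ω
Step 3 — Series combination: Z_total = R + L + C = 1790 - j4.507e+05 Ω = 4.507e+05∠-89.8° Ω.
Step 4 — Source phasor: V = 167∠136.6° V = -121.3 + j114.7 V.
Step 5 — Current: I = V / Z = -0.0002557 - j0.0002682 A = 0.0003706∠-133.6° A.
Step 6 — Complex power: S = V·I* = 0.0002458 - j0.06188 VA.
Step 7 — Real power: P = Re(S) = 0.0002458 W.
Step 8 — Reactive power: Q = Im(S) = -0.06188 VAR.
Step 9 — Apparent power: |S| = 0.06188 VA.
Step 10 — Power factor: PF = P/|S| = 0.003972 (leading).

(a) P = 0.0002458 W  (b) Q = -0.06188 VAR  (c) S = 0.06188 VA  (d) PF = 0.003972 (leading)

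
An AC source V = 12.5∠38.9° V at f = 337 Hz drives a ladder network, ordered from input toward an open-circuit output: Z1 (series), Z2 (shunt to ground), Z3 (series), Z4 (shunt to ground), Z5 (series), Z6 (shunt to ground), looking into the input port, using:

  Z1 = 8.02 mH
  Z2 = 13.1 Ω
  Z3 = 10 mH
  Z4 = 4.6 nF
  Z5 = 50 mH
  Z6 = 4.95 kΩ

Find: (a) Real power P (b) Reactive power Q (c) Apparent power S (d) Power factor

Step 1 — Angular frequency: ω = 2π·f = 2π·337 = 2117 rad/s.
Step 2 — Component impedances:
  Z1: Z = jωL = j·2117·0.00802 = 0 + j16.98 Ω
  Z2: Z = R = 13.1 Ω
  Z3: Z = jωL = j·2117·0.01 = 0 + j21.17 Ω
  Z4: Z = 1/(jωC) = -j/(ω·C) = 0 - j1.027e+05 Ω
  Z5: Z = jωL = j·2117·0.05 = 0 + j105.9 Ω
  Z6: Z = R = 4950 Ω
Step 3 — Ladder network (open output): work backward from the far end, alternating series and parallel combinations. Z_in = 13.07 + j16.98 Ω = 21.43∠52.4° Ω.
Step 4 — Source phasor: V = 12.5∠38.9° V = 9.728 + j7.85 V.
Step 5 — Current: I = V / Z = 0.5672 - j0.1364 A = 0.5834∠-13.5° A.
Step 6 — Complex power: S = V·I* = 4.447 + j5.78 VA.
Step 7 — Real power: P = Re(S) = 4.447 W.
Step 8 — Reactive power: Q = Im(S) = 5.78 VAR.
Step 9 — Apparent power: |S| = 7.293 VA.
Step 10 — Power factor: PF = P/|S| = 0.6098 (lagging).

(a) P = 4.447 W  (b) Q = 5.78 VAR  (c) S = 7.293 VA  (d) PF = 0.6098 (lagging)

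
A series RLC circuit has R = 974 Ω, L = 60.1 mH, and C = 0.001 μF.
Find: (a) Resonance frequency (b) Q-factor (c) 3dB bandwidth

Step 1 — Resonance: ω₀ = 1/√(LC) = 1/√(0.0601·1e-09) = 1.29e+05 rad/s.
Step 2 — f₀ = ω₀/(2π) = 2.053e+04 Hz.
Step 3 — Series Q: Q = ω₀L/R = 1.29e+05·0.0601/974 = 7.959.
Step 4 — Bandwidth: Δω = ω₀/Q = 1.621e+04 rad/s; BW = Δω/(2π) = 2579 Hz.

(a) f₀ = 2.053e+04 Hz  (b) Q = 7.959  (c) BW = 2579 Hz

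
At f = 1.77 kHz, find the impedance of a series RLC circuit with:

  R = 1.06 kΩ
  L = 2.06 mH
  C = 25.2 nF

Step 1 — Angular frequency: ω = 2π·f = 2π·1770 = 1.112e+04 rad/s.
Step 2 — Component impedances:
  R: Z = R = 1060 Ω
  L: Z = jωL = j·1.112e+04·0.00206 = 0 + j22.91 Ω
  C: Z = 1/(jωC) = -j/(ω·C) = 0 - j3568 Ω
Step 3 — Series combination: Z_total = R + L + C = 1060 - j3545 Ω = 3700∠-73.4° Ω.

Z = 1060 - j3545 Ω = 3700∠-73.4° Ω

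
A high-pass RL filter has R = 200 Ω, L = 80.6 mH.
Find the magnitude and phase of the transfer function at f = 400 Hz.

Step 1 — Angular frequency: ω = 2π·400 = 2513 rad/s.
Step 2 — Transfer function: H(jω) = jωL/(R + jωL).
Step 3 — Numerator jωL = j·202.6; denominator R + jωL = 200 + j202.6.
Step 4 — H = 0.5064 + j0.5.
Step 5 — Magnitude: |H| = 0.7116 (-3.0 dB); phase: φ = 44.6°.

|H| = 0.7116 (-3.0 dB), φ = 44.6°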